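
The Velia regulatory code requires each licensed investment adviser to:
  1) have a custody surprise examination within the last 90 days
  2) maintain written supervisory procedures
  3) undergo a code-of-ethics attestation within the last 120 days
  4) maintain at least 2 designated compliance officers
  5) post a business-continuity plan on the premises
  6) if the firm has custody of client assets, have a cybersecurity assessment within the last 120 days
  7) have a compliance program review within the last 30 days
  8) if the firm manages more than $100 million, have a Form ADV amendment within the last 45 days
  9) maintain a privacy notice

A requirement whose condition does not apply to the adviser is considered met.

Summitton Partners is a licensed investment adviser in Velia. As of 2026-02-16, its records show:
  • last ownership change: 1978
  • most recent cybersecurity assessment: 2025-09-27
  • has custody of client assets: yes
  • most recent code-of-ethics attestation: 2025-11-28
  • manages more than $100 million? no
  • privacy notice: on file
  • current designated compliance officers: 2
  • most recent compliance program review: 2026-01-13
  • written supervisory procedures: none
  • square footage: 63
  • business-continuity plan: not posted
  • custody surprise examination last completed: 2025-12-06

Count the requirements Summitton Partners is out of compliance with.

1. custody surprise examination 72 days ago vs limit 90 → met
2. written supervisory procedures absent → not met
3. code-of-ethics attestation 80 days ago vs limit 120 → met
4. designated compliance officers 2 ≥ 2 → met
5. business-continuity plan absent → not met
6. condition 'has custody of client assets' holds; cybersecurity assessment 142 days ago vs limit 120 → not met
7. compliance program review 34 days ago vs limit 30 → not met
8. condition 'manages more than $100 million' does not hold → requirement n/a → met
9. privacy notice present → met
Not met: 4 of 9

4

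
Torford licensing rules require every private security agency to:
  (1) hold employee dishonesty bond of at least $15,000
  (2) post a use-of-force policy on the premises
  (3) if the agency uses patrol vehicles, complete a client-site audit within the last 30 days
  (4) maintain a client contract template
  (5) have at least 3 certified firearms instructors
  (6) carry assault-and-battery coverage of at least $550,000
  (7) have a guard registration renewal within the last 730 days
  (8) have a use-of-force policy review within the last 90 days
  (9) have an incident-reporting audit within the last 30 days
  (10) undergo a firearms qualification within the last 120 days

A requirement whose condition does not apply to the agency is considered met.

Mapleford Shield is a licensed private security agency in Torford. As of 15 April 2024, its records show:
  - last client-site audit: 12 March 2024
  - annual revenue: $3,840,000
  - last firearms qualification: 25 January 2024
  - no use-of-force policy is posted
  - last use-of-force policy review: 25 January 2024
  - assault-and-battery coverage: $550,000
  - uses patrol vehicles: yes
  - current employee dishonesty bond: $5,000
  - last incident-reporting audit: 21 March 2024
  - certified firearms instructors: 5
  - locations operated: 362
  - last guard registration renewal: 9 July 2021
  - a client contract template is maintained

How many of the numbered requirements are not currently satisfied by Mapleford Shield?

1. employee dishonesty bond $5,000 < $15,000 → not met
2. use-of-force policy absent → not met
3. condition 'uses patrol vehicles' holds; client-site audit 34 days ago vs limit 30 → not met
4. client contract template present → met
5. certified firearms instructors 5 ≥ 3 → met
6. assault-and-battery coverage $550,000 ≥ $550,000 → met
7. guard registration renewal 1011 days ago vs limit 730 → not met
8. use-of-force policy review 81 days ago vs limit 90 → met
9. incident-reporting audit 25 days ago vs limit 30 → met
10. firearms qualification 81 days ago vs limit 120 → met
Not met: 4 of 10

4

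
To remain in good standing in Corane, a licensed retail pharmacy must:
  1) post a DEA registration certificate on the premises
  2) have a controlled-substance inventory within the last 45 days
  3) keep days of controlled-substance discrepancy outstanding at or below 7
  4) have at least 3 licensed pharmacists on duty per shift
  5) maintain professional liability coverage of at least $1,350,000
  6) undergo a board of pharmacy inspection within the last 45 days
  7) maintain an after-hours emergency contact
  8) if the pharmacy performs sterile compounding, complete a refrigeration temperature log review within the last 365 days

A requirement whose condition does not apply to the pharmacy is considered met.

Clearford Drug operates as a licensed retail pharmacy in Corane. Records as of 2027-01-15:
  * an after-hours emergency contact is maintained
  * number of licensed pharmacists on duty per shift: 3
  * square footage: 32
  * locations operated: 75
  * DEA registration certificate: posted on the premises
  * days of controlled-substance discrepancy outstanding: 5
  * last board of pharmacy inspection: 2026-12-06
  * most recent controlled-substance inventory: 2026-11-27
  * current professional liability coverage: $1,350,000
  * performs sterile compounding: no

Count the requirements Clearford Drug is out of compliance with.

1

1. DEA registration certificate present → met
2. controlled-substance inventory 49 days ago vs limit 45 → not met
3. days of controlled-substance discrepancy outstanding 5 ≤ 7 → met
4. licensed pharmacists on duty per shift 3 ≥ 3 → met
5. professional liability coverage $1,350,000 ≥ $1,350,000 → met
6. board of pharmacy inspection 40 days ago vs limit 45 → met
7. after-hours emergency contact present → met
8. condition 'performs sterile compounding' does not hold → requirement n/a → met
Not met: 1 of 8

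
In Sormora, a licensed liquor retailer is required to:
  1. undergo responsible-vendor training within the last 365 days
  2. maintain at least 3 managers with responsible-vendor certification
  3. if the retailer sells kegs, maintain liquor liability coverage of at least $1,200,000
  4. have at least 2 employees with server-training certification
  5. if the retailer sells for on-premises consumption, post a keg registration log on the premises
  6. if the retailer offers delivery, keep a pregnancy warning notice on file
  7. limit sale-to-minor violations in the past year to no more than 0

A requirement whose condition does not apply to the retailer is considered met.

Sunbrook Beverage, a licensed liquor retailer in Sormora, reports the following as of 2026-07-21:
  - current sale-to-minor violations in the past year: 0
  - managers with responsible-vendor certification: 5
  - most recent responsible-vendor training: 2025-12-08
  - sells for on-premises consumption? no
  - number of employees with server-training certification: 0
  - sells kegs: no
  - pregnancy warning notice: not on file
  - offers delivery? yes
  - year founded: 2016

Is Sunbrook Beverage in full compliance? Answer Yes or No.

1. responsible-vendor training 225 days ago vs limit 365 → met
2. managers with responsible-vendor certification 5 ≥ 3 → met
3. condition 'sells kegs' does not hold → requirement n/a → met
4. employees with server-training certification 0 < 2 → not met
5. condition 'sells for on-premises consumption' does not hold → requirement n/a → met
6. condition 'offers delivery' holds; pregnancy warning notice absent → not met
7. sale-to-minor violations in the past year 0 ≤ 0 → met
Not met: 4, 6

No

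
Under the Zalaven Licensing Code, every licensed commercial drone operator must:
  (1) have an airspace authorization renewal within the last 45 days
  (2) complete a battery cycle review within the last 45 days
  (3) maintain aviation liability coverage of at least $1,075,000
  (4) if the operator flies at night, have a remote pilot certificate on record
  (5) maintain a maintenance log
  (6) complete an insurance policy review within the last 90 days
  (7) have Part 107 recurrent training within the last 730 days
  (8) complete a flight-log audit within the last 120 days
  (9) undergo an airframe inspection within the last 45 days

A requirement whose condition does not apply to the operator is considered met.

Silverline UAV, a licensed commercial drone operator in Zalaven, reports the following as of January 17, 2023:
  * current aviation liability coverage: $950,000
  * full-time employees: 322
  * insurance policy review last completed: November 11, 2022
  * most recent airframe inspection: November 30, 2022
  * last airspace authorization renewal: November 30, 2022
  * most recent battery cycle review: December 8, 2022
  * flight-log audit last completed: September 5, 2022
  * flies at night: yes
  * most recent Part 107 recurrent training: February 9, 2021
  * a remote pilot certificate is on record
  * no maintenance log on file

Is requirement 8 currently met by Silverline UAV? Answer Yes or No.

8. flight-log audit 134 days ago vs limit 120 → not met

No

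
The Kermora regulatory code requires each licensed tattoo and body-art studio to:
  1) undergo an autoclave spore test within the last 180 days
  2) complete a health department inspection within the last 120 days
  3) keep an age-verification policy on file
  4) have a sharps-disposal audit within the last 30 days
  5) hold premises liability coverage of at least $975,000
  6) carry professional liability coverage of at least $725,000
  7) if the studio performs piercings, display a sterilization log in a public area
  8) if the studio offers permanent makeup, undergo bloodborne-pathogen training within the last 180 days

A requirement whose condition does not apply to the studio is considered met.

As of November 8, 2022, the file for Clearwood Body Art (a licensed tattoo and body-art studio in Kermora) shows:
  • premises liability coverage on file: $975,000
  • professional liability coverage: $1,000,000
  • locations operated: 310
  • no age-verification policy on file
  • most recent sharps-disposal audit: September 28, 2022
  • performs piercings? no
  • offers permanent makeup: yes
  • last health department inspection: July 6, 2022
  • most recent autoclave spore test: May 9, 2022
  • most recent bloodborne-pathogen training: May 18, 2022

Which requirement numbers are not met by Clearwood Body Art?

1, 2, 3, 4

1. autoclave spore test 183 days ago vs limit 180 → not met
2. health department inspection 125 days ago vs limit 120 → not met
3. age-verification policy absent → not met
4. sharps-disposal audit 41 days ago vs limit 30 → not met
5. premises liability coverage $975,000 ≥ $975,000 → met
6. professional liability coverage $1,000,000 ≥ $725,000 → met
7. condition 'performs piercings' does not hold → requirement n/a → met
8. condition 'offers permanent makeup' holds; bloodborne-pathogen training 174 days ago vs limit 180 → met
Not met: 1, 2, 3, 4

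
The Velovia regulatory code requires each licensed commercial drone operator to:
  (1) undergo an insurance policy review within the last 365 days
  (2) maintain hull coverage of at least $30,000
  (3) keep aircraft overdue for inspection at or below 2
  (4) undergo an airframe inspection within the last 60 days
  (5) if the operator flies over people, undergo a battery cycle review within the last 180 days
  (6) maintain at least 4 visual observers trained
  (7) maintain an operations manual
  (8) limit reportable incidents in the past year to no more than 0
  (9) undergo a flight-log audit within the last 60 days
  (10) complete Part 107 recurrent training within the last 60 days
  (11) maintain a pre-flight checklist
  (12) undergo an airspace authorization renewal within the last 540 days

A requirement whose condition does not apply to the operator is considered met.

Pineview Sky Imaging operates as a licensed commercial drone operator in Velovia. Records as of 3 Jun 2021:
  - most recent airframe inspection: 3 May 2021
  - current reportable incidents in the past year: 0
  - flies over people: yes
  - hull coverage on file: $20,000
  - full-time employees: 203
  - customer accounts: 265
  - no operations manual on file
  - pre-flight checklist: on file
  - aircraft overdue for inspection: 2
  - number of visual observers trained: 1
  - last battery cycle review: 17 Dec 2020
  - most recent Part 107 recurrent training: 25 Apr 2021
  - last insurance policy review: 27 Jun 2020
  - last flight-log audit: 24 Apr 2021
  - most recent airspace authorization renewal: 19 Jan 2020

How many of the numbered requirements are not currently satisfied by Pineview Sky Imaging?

1. insurance policy review 341 days ago vs limit 365 → met
2. hull coverage $20,000 < $30,000 → not met
3. aircraft overdue for inspection 2 ≤ 2 → met
4. airframe inspection 31 days ago vs limit 60 → met
5. condition 'flies over people' holds; battery cycle review 168 days ago vs limit 180 → met
6. visual observers trained 1 < 4 → not met
7. operations manual absent → not met
8. reportable incidents in the past year 0 ≤ 0 → met
9. flight-log audit 40 days ago vs limit 60 → met
10. Part 107 recurrent training 39 days ago vs limit 60 → met
11. pre-flight checklist present → met
12. airspace authorization renewal 501 days ago vs limit 540 → met
Not met: 3 of 12

3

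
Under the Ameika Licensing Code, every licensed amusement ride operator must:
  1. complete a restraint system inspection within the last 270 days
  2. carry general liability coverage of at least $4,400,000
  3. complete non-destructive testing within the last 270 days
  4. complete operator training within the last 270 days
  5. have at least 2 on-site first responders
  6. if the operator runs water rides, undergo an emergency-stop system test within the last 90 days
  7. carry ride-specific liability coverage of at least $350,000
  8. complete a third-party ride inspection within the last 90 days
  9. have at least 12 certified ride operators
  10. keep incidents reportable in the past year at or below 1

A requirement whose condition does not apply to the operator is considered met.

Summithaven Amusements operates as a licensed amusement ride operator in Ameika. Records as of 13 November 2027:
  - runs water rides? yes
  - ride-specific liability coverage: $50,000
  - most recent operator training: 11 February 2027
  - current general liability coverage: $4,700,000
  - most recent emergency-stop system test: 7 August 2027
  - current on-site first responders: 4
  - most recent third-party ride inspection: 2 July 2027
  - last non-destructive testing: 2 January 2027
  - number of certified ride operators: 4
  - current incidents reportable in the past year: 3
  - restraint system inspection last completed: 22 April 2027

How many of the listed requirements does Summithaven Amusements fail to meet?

1. restraint system inspection 205 days ago vs limit 270 → met
2. general liability coverage $4,700,000 ≥ $4,400,000 → met
3. non-destructive testing 315 days ago vs limit 270 → not met
4. operator training 275 days ago vs limit 270 → not met
5. on-site first responders 4 ≥ 2 → met
6. condition 'runs water rides' holds; emergency-stop system test 98 days ago vs limit 90 → not met
7. ride-specific liability coverage $50,000 < $350,000 → not met
8. third-party ride inspection 134 days ago vs limit 90 → not met
9. certified ride operators 4 < 12 → not met
10. incidents reportable in the past year 3 > 1 → not met
Not met: 7 of 10

7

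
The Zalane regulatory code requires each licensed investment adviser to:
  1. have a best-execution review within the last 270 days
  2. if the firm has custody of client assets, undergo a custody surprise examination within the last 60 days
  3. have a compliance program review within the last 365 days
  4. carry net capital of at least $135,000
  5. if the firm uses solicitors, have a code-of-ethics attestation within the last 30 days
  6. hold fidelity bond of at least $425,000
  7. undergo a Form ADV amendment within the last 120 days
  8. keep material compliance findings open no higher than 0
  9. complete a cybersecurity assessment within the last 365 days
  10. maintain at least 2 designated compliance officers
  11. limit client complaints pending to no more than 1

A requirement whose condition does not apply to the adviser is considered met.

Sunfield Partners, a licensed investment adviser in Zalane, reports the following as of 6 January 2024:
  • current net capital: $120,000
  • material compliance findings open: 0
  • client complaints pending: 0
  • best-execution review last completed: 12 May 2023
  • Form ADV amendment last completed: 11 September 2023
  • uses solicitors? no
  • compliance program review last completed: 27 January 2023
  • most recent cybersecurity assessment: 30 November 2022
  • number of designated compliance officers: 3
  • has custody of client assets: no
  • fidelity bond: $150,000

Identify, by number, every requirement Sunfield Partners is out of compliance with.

4, 6, 9

1. best-execution review 239 days ago vs limit 270 → met
2. condition 'has custody of client assets' does not hold → requirement n/a → met
3. compliance program review 344 days ago vs limit 365 → met
4. net capital $120,000 < $135,000 → not met
5. condition 'uses solicitors' does not hold → requirement n/a → met
6. fidelity bond $150,000 < $425,000 → not met
7. Form ADV amendment 117 days ago vs limit 120 → met
8. material compliance findings open 0 ≤ 0 → met
9. cybersecurity assessment 402 days ago vs limit 365 → not met
10. designated compliance officers 3 ≥ 2 → met
11. client complaints pending 0 ≤ 1 → met
Not met: 4, 6, 9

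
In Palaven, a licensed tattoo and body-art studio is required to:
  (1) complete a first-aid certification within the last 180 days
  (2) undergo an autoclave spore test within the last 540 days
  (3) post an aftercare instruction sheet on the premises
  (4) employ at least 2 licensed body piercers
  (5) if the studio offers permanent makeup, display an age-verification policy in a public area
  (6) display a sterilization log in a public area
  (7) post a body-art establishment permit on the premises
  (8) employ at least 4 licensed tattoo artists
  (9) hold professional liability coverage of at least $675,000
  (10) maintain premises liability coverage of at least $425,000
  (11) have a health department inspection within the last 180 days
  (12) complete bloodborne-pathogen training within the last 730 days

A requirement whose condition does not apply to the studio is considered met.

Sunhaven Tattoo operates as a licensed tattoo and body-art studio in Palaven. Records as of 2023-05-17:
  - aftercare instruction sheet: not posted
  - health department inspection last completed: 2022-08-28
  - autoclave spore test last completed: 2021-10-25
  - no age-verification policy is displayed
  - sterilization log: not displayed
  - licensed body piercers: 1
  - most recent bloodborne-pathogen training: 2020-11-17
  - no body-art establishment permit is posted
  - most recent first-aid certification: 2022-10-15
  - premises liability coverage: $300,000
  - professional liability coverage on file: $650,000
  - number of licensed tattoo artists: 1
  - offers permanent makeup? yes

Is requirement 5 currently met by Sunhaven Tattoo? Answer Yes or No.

5. condition 'offers permanent makeup' holds; age-verification policy absent → not met

No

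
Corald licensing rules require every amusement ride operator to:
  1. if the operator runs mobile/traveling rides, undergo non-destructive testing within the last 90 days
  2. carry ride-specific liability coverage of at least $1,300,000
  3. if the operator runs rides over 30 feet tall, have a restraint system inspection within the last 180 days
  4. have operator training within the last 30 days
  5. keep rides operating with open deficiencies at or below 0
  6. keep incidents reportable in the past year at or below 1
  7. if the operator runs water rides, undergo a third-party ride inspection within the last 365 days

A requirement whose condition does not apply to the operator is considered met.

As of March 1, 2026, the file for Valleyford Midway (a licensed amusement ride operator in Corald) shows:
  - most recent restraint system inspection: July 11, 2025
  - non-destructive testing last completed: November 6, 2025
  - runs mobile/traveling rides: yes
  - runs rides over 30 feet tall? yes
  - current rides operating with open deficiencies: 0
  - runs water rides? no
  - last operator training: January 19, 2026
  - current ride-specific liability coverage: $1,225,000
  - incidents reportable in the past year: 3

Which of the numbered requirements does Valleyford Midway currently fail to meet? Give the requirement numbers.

1, 2, 3, 4, 6

1. condition 'runs mobile/traveling rides' holds; non-destructive testing 115 days ago vs limit 90 → not met
2. ride-specific liability coverage $1,225,000 < $1,300,000 → not met
3. condition 'runs rides over 30 feet tall' holds; restraint system inspection 233 days ago vs limit 180 → not met
4. operator training 41 days ago vs limit 30 → not met
5. rides operating with open deficiencies 0 ≤ 0 → met
6. incidents reportable in the past year 3 > 1 → not met
7. condition 'runs water rides' does not hold → requirement n/a → met
Not met: 1, 2, 3, 4, 6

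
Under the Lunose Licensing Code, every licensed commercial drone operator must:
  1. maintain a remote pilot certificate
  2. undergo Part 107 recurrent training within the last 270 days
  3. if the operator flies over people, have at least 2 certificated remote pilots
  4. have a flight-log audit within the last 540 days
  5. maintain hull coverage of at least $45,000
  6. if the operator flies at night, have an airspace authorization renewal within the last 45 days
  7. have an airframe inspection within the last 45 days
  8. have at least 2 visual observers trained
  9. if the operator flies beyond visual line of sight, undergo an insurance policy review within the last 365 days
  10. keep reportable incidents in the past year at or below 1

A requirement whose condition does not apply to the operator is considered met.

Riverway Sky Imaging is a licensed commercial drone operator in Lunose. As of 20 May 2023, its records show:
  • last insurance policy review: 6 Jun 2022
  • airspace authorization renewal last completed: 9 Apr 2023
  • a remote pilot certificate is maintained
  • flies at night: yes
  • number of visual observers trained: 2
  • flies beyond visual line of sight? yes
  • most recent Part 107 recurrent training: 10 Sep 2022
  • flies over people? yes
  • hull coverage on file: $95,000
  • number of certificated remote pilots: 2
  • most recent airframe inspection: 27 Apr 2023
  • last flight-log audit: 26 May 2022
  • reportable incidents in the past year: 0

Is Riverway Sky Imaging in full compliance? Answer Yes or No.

Yes

1. remote pilot certificate present → met
2. Part 107 recurrent training 252 days ago vs limit 270 → met
3. condition 'flies over people' holds; certificated remote pilots 2 ≥ 2 → met
4. flight-log audit 359 days ago vs limit 540 → met
5. hull coverage $95,000 ≥ $45,000 → met
6. condition 'flies at night' holds; airspace authorization renewal 41 days ago vs limit 45 → met
7. airframe inspection 23 days ago vs limit 45 → met
8. visual observers trained 2 ≥ 2 → met
9. condition 'flies beyond visual line of sight' holds; insurance policy review 348 days ago vs limit 365 → met
10. reportable incidents in the past year 0 ≤ 1 → met
All met.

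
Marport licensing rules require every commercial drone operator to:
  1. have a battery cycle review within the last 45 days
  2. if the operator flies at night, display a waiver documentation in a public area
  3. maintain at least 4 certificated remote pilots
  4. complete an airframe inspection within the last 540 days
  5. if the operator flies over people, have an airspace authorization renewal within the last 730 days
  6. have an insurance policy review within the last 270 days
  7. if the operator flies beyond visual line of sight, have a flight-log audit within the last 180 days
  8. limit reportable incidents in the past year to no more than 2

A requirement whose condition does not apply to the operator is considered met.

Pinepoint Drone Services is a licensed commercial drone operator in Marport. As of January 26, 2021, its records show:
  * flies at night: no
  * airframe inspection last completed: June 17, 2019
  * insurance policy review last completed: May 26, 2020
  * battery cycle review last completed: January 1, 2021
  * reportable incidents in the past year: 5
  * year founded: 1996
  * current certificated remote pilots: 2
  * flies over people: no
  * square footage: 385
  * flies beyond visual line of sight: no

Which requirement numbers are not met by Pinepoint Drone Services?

1. battery cycle review 25 days ago vs limit 45 → met
2. condition 'flies at night' does not hold → requirement n/a → met
3. certificated remote pilots 2 < 4 → not met
4. airframe inspection 589 days ago vs limit 540 → not met
5. condition 'flies over people' does not hold → requirement n/a → met
6. insurance policy review 245 days ago vs limit 270 → met
7. condition 'flies beyond visual line of sight' does not hold → requirement n/a → met
8. reportable incidents in the past year 5 > 2 → not met
Not met: 3, 4, 8

3, 4, 8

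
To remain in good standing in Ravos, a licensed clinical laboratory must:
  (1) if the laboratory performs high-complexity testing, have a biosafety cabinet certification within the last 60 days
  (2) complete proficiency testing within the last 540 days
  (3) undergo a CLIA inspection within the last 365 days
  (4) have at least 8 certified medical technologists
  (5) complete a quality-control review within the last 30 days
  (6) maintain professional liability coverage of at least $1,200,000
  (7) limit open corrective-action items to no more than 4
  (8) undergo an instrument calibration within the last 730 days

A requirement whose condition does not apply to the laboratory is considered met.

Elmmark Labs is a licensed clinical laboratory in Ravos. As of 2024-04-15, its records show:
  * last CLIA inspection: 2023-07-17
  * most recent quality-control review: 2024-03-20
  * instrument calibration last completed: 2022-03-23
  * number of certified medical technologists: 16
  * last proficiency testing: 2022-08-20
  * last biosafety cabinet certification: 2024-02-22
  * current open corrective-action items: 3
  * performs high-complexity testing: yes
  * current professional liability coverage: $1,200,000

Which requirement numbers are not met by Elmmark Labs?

1. condition 'performs high-complexity testing' holds; biosafety cabinet certification 53 days ago vs limit 60 → met
2. proficiency testing 604 days ago vs limit 540 → not met
3. CLIA inspection 273 days ago vs limit 365 → met
4. certified medical technologists 16 ≥ 8 → met
5. quality-control review 26 days ago vs limit 30 → met
6. professional liability coverage $1,200,000 ≥ $1,200,000 → met
7. open corrective-action items 3 ≤ 4 → met
8. instrument calibration 754 days ago vs limit 730 → not met
Not met: 2, 8

2, 8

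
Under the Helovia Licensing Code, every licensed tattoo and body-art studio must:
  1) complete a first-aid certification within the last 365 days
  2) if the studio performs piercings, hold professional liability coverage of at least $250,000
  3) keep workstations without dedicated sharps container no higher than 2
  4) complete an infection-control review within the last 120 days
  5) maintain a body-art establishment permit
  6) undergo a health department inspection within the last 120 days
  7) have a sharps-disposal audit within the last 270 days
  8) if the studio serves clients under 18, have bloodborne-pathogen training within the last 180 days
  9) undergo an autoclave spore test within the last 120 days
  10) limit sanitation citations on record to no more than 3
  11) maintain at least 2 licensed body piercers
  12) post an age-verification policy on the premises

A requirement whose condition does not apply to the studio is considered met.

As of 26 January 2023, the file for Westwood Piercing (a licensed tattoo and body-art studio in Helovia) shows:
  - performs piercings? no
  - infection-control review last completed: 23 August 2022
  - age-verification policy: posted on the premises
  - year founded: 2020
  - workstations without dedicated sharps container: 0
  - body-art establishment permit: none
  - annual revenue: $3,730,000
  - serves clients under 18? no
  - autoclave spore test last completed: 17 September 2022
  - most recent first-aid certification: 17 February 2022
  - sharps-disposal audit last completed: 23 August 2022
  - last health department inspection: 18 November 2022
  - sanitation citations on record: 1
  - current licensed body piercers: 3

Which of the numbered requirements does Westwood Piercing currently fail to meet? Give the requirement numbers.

1. first-aid certification 343 days ago vs limit 365 → met
2. condition 'performs piercings' does not hold → requirement n/a → met
3. workstations without dedicated sharps container 0 ≤ 2 → met
4. infection-control review 156 days ago vs limit 120 → not met
5. body-art establishment permit absent → not met
6. health department inspection 69 days ago vs limit 120 → met
7. sharps-disposal audit 156 days ago vs limit 270 → met
8. condition 'serves clients under 18' does not hold → requirement n/a → met
9. autoclave spore test 131 days ago vs limit 120 → not met
10. sanitation citations on record 1 ≤ 3 → met
11. licensed body piercers 3 ≥ 2 → met
12. age-verification policy present → met
Not met: 4, 5, 9

4, 5, 9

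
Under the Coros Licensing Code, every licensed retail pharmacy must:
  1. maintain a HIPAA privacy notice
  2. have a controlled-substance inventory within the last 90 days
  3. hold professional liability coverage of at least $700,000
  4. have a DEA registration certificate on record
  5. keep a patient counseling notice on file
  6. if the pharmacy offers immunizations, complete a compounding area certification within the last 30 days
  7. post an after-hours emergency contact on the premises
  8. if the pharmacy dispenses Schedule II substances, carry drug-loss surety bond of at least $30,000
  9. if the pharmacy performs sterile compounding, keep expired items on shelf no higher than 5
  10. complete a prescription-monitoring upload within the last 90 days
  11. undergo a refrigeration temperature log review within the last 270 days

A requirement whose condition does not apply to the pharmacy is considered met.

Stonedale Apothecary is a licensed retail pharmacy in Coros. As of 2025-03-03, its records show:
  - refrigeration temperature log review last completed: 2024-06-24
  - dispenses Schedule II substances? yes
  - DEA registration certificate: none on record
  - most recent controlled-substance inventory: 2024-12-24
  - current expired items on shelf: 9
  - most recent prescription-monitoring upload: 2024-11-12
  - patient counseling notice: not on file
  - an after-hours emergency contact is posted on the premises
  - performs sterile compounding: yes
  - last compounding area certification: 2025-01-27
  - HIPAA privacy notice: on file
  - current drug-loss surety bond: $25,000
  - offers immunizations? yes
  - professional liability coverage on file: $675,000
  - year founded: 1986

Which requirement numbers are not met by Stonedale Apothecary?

3, 4, 5, 6, 8, 9, 10

1. HIPAA privacy notice present → met
2. controlled-substance inventory 69 days ago vs limit 90 → met
3. professional liability coverage $675,000 < $700,000 → not met
4. DEA registration certificate absent → not met
5. patient counseling notice absent → not met
6. condition 'offers immunizations' holds; compounding area certification 35 days ago vs limit 30 → not met
7. after-hours emergency contact present → met
8. condition 'dispenses Schedule II substances' holds; drug-loss surety bond $25,000 < $30,000 → not met
9. condition 'performs sterile compounding' holds; expired items on shelf 9 > 5 → not met
10. prescription-monitoring upload 111 days ago vs limit 90 → not met
11. refrigeration temperature log review 252 days ago vs limit 270 → met
Not met: 3, 4, 5, 6, 8, 9, 10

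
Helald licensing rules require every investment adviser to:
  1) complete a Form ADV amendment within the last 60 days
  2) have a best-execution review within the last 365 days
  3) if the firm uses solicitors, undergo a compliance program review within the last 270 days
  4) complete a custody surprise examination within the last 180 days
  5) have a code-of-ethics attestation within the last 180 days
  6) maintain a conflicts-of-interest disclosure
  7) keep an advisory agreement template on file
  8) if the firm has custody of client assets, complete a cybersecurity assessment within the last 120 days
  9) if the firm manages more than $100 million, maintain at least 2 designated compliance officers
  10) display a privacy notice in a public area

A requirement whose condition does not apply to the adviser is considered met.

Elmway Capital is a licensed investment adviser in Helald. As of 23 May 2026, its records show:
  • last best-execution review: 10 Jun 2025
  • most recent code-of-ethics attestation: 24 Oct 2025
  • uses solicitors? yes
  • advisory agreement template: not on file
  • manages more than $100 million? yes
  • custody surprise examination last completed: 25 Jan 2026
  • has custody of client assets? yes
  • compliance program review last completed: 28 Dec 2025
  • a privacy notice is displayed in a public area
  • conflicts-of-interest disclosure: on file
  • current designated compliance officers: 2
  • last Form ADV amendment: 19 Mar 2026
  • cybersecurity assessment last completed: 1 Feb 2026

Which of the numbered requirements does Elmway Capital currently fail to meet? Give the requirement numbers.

1, 5, 7

1. Form ADV amendment 65 days ago vs limit 60 → not met
2. best-execution review 347 days ago vs limit 365 → met
3. condition 'uses solicitors' holds; compliance program review 146 days ago vs limit 270 → met
4. custody surprise examination 118 days ago vs limit 180 → met
5. code-of-ethics attestation 211 days ago vs limit 180 → not met
6. conflicts-of-interest disclosure present → met
7. advisory agreement template absent → not met
8. condition 'has custody of client assets' holds; cybersecurity assessment 111 days ago vs limit 120 → met
9. condition 'manages more than $100 million' holds; designated compliance officers 2 ≥ 2 → met
10. privacy notice present → met
Not met: 1, 5, 7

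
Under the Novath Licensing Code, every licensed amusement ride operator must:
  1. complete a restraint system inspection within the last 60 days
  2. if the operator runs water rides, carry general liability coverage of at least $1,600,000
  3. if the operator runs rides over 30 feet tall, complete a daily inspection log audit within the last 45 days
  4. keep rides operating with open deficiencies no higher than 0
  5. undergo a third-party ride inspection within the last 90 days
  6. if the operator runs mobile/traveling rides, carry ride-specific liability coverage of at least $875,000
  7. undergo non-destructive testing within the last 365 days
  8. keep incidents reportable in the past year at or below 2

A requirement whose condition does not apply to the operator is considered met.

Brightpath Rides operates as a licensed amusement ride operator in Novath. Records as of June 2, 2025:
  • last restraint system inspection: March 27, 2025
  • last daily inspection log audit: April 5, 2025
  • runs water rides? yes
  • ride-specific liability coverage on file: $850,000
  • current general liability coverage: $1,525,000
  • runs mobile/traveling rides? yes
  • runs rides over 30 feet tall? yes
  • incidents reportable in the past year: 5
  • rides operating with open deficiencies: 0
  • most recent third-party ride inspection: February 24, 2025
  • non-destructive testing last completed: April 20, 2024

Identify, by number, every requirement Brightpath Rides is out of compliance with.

1. restraint system inspection 67 days ago vs limit 60 → not met
2. condition 'runs water rides' holds; general liability coverage $1,525,000 < $1,600,000 → not met
3. condition 'runs rides over 30 feet tall' holds; daily inspection log audit 58 days ago vs limit 45 → not met
4. rides operating with open deficiencies 0 ≤ 0 → met
5. third-party ride inspection 98 days ago vs limit 90 → not met
6. condition 'runs mobile/traveling rides' holds; ride-specific liability coverage $850,000 < $875,000 → not met
7. non-destructive testing 408 days ago vs limit 365 → not met
8. incidents reportable in the past year 5 > 2 → not met
Not met: 1, 2, 3, 5, 6, 7, 8

1, 2, 3, 5, 6, 7, 8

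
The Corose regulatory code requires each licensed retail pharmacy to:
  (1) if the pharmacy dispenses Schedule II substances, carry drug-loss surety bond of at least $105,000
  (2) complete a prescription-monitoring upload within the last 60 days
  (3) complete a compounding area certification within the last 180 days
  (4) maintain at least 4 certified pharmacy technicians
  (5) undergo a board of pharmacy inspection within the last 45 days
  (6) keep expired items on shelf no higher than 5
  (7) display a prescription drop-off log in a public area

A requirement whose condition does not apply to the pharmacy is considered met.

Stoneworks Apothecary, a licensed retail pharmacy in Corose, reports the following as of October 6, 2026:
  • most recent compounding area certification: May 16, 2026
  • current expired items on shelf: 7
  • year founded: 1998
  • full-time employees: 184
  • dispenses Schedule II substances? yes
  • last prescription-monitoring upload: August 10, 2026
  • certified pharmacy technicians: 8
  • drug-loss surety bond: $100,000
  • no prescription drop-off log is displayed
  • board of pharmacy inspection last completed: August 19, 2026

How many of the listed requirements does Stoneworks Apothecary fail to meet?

4

1. condition 'dispenses Schedule II substances' holds; drug-loss surety bond $100,000 < $105,000 → not met
2. prescription-monitoring upload 57 days ago vs limit 60 → met
3. compounding area certification 143 days ago vs limit 180 → met
4. certified pharmacy technicians 8 ≥ 4 → met
5. board of pharmacy inspection 48 days ago vs limit 45 → not met
6. expired items on shelf 7 > 5 → not met
7. prescription drop-off log absent → not met
Not met: 4 of 7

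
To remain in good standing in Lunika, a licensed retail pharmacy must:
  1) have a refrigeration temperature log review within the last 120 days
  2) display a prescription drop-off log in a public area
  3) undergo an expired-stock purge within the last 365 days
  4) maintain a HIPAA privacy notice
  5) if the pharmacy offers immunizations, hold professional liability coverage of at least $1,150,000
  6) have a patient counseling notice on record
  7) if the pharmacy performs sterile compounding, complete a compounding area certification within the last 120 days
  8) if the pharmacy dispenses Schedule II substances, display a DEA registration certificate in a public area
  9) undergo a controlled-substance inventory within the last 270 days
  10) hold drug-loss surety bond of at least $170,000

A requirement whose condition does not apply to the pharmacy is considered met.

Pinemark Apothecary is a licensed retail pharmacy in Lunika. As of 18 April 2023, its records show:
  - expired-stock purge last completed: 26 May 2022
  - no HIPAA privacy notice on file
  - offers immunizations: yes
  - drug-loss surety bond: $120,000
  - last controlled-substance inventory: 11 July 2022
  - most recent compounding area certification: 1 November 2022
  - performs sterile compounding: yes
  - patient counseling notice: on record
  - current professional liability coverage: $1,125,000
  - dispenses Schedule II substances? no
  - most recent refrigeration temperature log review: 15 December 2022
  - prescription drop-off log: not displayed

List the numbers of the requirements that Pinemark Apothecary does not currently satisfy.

1, 2, 4, 5, 7, 9, 10

1. refrigeration temperature log review 124 days ago vs limit 120 → not met
2. prescription drop-off log absent → not met
3. expired-stock purge 327 days ago vs limit 365 → met
4. HIPAA privacy notice absent → not met
5. condition 'offers immunizations' holds; professional liability coverage $1,125,000 < $1,150,000 → not met
6. patient counseling notice present → met
7. condition 'performs sterile compounding' holds; compounding area certification 168 days ago vs limit 120 → not met
8. condition 'dispenses Schedule II substances' does not hold → requirement n/a → met
9. controlled-substance inventory 281 days ago vs limit 270 → not met
10. drug-loss surety bond $120,000 < $170,000 → not met
Not met: 1, 2, 4, 5, 7, 9, 10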